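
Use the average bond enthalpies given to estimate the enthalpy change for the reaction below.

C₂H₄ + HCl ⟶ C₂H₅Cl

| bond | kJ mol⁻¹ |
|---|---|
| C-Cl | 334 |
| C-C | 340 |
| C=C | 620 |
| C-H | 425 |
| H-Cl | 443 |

Bonds broken (reactants):
  C-H: 4 × 425 = 1700
  C=C: 1 × 620 = 620
  H-Cl: 1 × 443 = 443
  Σ(broken) = 2763 kJ
Bonds formed (products):
  C-C: 1 × 340 = 340
  C-Cl: 1 × 334 = 334
  C-H: 5 × 425 = 2125
  Σ(formed) = 2799 kJ
ΔH = Σ(broken) − Σ(formed) = 2763 − 2799 = −36 kJ

ΔH ≈ −36 kJ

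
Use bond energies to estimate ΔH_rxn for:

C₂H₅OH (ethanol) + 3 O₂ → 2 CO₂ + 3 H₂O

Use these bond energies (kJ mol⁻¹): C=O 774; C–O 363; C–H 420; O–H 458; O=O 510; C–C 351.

Bonds broken (reactants):
  C–C: 1 × 351 = 351
  C–H: 5 × 420 = 2100
  C–O: 1 × 363 = 363
  O–H: 1 × 458 = 458
  O=O: 3 × 510 = 1530
  Σ(broken) = 4802 kJ
Bonds formed (products):
  C=O: 4 × 774 = 3096
  O–H: 6 × 458 = 2748
  Σ(formed) = 5844 kJ
ΔH = Σ(broken) − Σ(formed) = 4802 − 5844 = −1042 kJ

ΔH ≈ −1042 kJ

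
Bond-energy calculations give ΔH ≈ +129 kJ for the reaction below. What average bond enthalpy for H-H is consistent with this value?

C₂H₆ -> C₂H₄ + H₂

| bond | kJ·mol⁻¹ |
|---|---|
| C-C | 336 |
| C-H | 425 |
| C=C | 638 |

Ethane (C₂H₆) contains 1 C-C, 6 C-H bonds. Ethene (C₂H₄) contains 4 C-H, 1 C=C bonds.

D(H-H) ≈ 419 kJ/mol

Let D be the H-H bond energy.
Σ(broken) = 1×336 + 6×425 = 2886
Σ(formed) = 4×425 + 1×638 + 1×D = 2338 + D
ΔH = Σ(broken) − Σ(formed) = (2886) − (2338 + D) = +548 − D
Setting this equal to +129 kJ gives D = 419 kJ/mol.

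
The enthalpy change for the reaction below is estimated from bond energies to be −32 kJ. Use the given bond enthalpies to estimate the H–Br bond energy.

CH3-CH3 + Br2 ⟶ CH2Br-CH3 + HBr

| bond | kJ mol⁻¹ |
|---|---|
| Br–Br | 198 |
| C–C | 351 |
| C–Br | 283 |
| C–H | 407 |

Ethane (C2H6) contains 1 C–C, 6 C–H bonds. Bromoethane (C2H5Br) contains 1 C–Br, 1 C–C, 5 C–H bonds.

Let D be the H–Br bond energy.
Σ(broken) = 1×198 + 1×351 + 6×407 = 2991
Σ(formed) = 1×283 + 1×351 + 5×407 + 1×D = 2669 + D
ΔH = Σ(broken) − Σ(formed) = (2991) − (2669 + D) = +322 − D
Setting this equal to −32 kJ gives D = 354 kJ/mol.

D(H–Br) ≈ 354 kJ/mol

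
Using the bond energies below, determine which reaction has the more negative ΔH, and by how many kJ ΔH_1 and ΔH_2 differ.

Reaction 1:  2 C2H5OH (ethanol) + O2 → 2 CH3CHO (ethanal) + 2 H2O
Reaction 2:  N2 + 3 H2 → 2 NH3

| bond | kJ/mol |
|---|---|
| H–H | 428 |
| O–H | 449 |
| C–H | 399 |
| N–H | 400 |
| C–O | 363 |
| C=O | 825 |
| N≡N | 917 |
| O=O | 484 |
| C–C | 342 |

Reaction 1, by 341 kJ

Reaction 1:
  Bonds broken (reactants):
    C–C: 2 × 342 = 684
    C–H: 10 × 399 = 3990
    C–O: 2 × 363 = 726
    O–H: 2 × 449 = 898
    O=O: 1 × 484 = 484
    Σ(broken) = 6782 kJ
  Bonds formed (products):
    C–C: 2 × 342 = 684
    C–H: 8 × 399 = 3192
    C=O: 2 × 825 = 1650
    O–H: 4 × 449 = 1796
    Σ(formed) = 7322 kJ
  ΔH_1 = 6782 − 7322 = −540 kJ
Reaction 2:
  Bonds broken (reactants):
    H–H: 3 × 428 = 1284
    N≡N: 1 × 917 = 917
    Σ(broken) = 2201 kJ
  Bonds formed (products):
    N–H: 6 × 400 = 2400
    Σ(formed) = 2400 kJ
  ΔH_2 = 2201 − 2400 = −199 kJ
ΔH_1 − ΔH_2 = −341 kJ, so reaction 1 has the more negative ΔH; |ΔH_1 − ΔH_2| = 341 kJ.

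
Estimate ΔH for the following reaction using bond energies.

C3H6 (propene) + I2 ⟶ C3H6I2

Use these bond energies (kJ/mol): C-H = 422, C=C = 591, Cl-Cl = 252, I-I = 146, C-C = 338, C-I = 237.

ΔH ≈ −75 kJ

Bonds broken (reactants):
  C-C: 1 × 338 = 338
  C-H: 6 × 422 = 2532
  C=C: 1 × 591 = 591
  I-I: 1 × 146 = 146
  Σ(broken) = 3607 kJ
Bonds formed (products):
  C-C: 2 × 338 = 676
  C-H: 6 × 422 = 2532
  C-I: 2 × 237 = 474
  Σ(formed) = 3682 kJ
ΔH = Σ(broken) − Σ(formed) = 3607 − 3682 = −75 kJ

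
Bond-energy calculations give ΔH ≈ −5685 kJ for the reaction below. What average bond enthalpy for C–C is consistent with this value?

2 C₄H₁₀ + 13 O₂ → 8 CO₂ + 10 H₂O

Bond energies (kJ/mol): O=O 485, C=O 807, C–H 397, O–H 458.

D(C–C) ≈ 357 kJ/mol

Let D be the C–C bond energy.
Σ(broken) = 6×D + 20×397 + 13×485 = 14245 + 6D
Σ(formed) = 16×807 + 20×458 = 22072
ΔH = Σ(broken) − Σ(formed) = (14245 + 6D) − (22072) = −7827 + 6D
Setting this equal to −5685 kJ gives 6D = 2142, so D = 357 kJ/mol.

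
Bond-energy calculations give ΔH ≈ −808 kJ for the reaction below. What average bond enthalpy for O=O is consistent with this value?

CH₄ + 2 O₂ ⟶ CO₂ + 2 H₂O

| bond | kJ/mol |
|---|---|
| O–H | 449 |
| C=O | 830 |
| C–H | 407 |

D(O=O) ≈ 510 kJ/mol

Let D be the O=O bond energy.
Σ(broken) = 4×407 + 2×D = 1628 + 2D
Σ(formed) = 2×830 + 4×449 = 3456
ΔH = Σ(broken) − Σ(formed) = (1628 + 2D) − (3456) = −1828 + 2D
Setting this equal to −808 kJ gives 2D = 1020, so D = 510 kJ/mol.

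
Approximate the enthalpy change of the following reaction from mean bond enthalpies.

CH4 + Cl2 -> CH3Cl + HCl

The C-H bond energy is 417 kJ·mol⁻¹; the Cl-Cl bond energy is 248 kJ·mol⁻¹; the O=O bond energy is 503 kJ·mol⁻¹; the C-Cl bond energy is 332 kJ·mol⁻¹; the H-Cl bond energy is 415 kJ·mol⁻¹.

ΔH ≈ −82 kJ

Bonds broken (reactants):
  C-H: 4 × 417 = 1668
  Cl-Cl: 1 × 248 = 248
  Σ(broken) = 1916 kJ
Bonds formed (products):
  C-Cl: 1 × 332 = 332
  C-H: 3 × 417 = 1251
  H-Cl: 1 × 415 = 415
  Σ(formed) = 1998 kJ
ΔH = Σ(broken) − Σ(formed) = 1916 − 1998 = −82 kJ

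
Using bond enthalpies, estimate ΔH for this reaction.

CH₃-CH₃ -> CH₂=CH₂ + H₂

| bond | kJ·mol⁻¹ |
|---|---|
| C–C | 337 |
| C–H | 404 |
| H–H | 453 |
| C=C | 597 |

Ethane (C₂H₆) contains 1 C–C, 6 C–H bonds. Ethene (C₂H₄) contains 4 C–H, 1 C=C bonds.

ΔH ≈ +95 kJ

Bonds broken (reactants):
  C–C: 1 × 337 = 337
  C–H: 6 × 404 = 2424
  Σ(broken) = 2761 kJ
Bonds formed (products):
  C–H: 4 × 404 = 1616
  C=C: 1 × 597 = 597
  H–H: 1 × 453 = 453
  Σ(formed) = 2666 kJ
ΔH = Σ(broken) − Σ(formed) = 2761 − 2666 = +95 kJ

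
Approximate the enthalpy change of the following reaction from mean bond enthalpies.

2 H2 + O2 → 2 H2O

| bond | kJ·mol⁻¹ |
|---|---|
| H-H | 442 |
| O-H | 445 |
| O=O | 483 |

ΔH ≈ −413 kJ

Bonds broken (reactants):
  H-H: 2 × 442 = 884
  O=O: 1 × 483 = 483
  Σ(broken) = 1367 kJ
Bonds formed (products):
  O-H: 4 × 445 = 1780
  Σ(formed) = 1780 kJ
ΔH = Σ(broken) − Σ(formed) = 1367 − 1780 = −413 kJ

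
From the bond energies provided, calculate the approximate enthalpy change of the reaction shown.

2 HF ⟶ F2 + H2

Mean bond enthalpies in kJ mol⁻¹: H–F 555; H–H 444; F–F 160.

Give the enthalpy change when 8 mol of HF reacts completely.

ΔH = +2024 kJ

Bonds broken (reactants):
  H–F: 2 × 555 = 1110
  Σ(broken) = 1110 kJ
Bonds formed (products):
  F–F: 1 × 160 = 160
  H–H: 1 × 444 = 444
  Σ(formed) = 604 kJ
ΔH = Σ(broken) − Σ(formed) = 1110 − 604 = +506 kJ
For 4× the reaction as written: 4 × (+506) = +2024 kJ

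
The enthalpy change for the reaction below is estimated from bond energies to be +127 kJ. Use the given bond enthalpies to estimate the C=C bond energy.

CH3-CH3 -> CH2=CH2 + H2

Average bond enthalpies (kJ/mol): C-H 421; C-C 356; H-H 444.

D(C=C) ≈ 627 kJ/mol

Let D be the C=C bond energy.
Σ(broken) = 1×356 + 6×421 = 2882
Σ(formed) = 4×421 + 1×D + 1×444 = 2128 + D
ΔH = Σ(broken) − Σ(formed) = (2882) − (2128 + D) = +754 − D
Setting this equal to +127 kJ gives D = 627 kJ/mol.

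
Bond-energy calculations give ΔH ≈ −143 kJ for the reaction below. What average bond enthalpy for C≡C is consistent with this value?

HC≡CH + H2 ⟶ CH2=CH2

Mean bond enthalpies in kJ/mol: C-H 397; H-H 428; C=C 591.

Let D be the C≡C bond energy.
Σ(broken) = 1×D + 2×397 + 1×428 = 1222 + D
Σ(formed) = 4×397 + 1×591 = 2179
ΔH = Σ(broken) − Σ(formed) = (1222 + D) − (2179) = −957 + D
Setting this equal to −143 kJ gives D = 814 kJ/mol.

D(C≡C) ≈ 814 kJ/mol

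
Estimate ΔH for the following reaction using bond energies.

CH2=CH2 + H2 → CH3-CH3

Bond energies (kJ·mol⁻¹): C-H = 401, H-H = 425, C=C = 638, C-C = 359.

ΔH ≈ −98 kJ

Bonds broken (reactants):
  C-H: 4 × 401 = 1604
  C=C: 1 × 638 = 638
  H-H: 1 × 425 = 425
  Σ(broken) = 2667 kJ
Bonds formed (products):
  C-C: 1 × 359 = 359
  C-H: 6 × 401 = 2406
  Σ(formed) = 2765 kJ
ΔH = Σ(broken) − Σ(formed) = 2667 − 2765 = −98 kJ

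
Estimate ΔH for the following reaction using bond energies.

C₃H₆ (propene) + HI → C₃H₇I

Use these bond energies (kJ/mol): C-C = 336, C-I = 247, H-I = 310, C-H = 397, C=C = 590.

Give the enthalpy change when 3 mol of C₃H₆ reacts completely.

ΔH = −240 kJ

Bonds broken (reactants):
  C-C: 1 × 336 = 336
  C-H: 6 × 397 = 2382
  C=C: 1 × 590 = 590
  H-I: 1 × 310 = 310
  Σ(broken) = 3618 kJ
Bonds formed (products):
  C-C: 2 × 336 = 672
  C-H: 7 × 397 = 2779
  C-I: 1 × 247 = 247
  Σ(formed) = 3698 kJ
ΔH = Σ(broken) − Σ(formed) = 3618 − 3698 = −80 kJ
For 3× the reaction as written: 3 × (−80) = −240 kJ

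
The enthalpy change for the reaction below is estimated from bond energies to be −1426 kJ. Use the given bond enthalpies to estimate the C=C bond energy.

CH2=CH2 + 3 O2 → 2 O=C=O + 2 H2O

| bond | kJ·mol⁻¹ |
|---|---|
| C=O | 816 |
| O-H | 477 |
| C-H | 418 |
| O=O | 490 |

D(C=C) ≈ 604 kJ/mol

Let D be the C=C bond energy.
Σ(broken) = 4×418 + 1×D + 3×490 = 3142 + D
Σ(formed) = 4×816 + 4×477 = 5172
ΔH = Σ(broken) − Σ(formed) = (3142 + D) − (5172) = −2030 + D
Setting this equal to −1426 kJ gives D = 604 kJ/mol.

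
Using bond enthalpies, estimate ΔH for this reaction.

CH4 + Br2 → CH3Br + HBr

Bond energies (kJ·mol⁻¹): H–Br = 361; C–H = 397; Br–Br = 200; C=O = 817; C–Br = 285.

Bonds broken (reactants):
  Br–Br: 1 × 200 = 200
  C–H: 4 × 397 = 1588
  Σ(broken) = 1788 kJ
Bonds formed (products):
  C–Br: 1 × 285 = 285
  C–H: 3 × 397 = 1191
  H–Br: 1 × 361 = 361
  Σ(formed) = 1837 kJ
ΔH = Σ(broken) − Σ(formed) = 1788 − 1837 = −49 kJ

ΔH ≈ −49 kJ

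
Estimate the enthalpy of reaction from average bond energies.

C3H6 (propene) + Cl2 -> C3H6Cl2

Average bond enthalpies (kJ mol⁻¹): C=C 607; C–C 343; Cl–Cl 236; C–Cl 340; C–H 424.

ΔH ≈ −180 kJ

Bonds broken (reactants):
  C–C: 1 × 343 = 343
  C–H: 6 × 424 = 2544
  C=C: 1 × 607 = 607
  Cl–Cl: 1 × 236 = 236
  Σ(broken) = 3730 kJ
Bonds formed (products):
  C–C: 2 × 343 = 686
  C–Cl: 2 × 340 = 680
  C–H: 6 × 424 = 2544
  Σ(formed) = 3910 kJ
ΔH = Σ(broken) − Σ(formed) = 3730 − 3910 = −180 kJ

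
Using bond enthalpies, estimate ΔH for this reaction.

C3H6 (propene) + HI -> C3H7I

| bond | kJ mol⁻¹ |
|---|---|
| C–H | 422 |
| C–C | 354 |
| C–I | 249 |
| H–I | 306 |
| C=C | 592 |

ΔH ≈ −127 kJ

Bonds broken (reactants):
  C–C: 1 × 354 = 354
  C–H: 6 × 422 = 2532
  C=C: 1 × 592 = 592
  H–I: 1 × 306 = 306
  Σ(broken) = 3784 kJ
Bonds formed (products):
  C–C: 2 × 354 = 708
  C–H: 7 × 422 = 2954
  C–I: 1 × 249 = 249
  Σ(formed) = 3911 kJ
ΔH = Σ(broken) − Σ(formed) = 3784 − 3911 = −127 kJ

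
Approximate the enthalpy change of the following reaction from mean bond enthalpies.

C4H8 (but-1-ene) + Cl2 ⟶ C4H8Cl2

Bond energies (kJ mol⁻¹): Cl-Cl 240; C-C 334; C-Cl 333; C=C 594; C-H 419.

Bonds broken (reactants):
  C-C: 2 × 334 = 668
  C-H: 8 × 419 = 3352
  C=C: 1 × 594 = 594
  Cl-Cl: 1 × 240 = 240
  Σ(broken) = 4854 kJ
Bonds formed (products):
  C-C: 3 × 334 = 1002
  C-Cl: 2 × 333 = 666
  C-H: 8 × 419 = 3352
  Σ(formed) = 5020 kJ
ΔH = Σ(broken) − Σ(formed) = 4854 − 5020 = −166 kJ

ΔH ≈ −166 kJ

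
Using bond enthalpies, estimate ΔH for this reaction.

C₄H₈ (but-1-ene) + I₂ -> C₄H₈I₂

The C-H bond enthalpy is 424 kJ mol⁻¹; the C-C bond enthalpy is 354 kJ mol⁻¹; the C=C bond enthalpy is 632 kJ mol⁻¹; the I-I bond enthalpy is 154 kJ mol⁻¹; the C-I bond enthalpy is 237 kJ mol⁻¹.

ΔH ≈ −42 kJ

Bonds broken (reactants):
  C-C: 2 × 354 = 708
  C-H: 8 × 424 = 3392
  C=C: 1 × 632 = 632
  I-I: 1 × 154 = 154
  Σ(broken) = 4886 kJ
Bonds formed (products):
  C-C: 3 × 354 = 1062
  C-H: 8 × 424 = 3392
  C-I: 2 × 237 = 474
  Σ(formed) = 4928 kJ
ΔH = Σ(broken) − Σ(formed) = 4886 − 4928 = −42 kJ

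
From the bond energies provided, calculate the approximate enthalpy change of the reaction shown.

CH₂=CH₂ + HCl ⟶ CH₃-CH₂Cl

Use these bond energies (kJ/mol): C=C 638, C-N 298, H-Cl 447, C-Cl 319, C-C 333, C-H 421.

Bonds broken (reactants):
  C-H: 4 × 421 = 1684
  C=C: 1 × 638 = 638
  H-Cl: 1 × 447 = 447
  Σ(broken) = 2769 kJ
Bonds formed (products):
  C-C: 1 × 333 = 333
  C-Cl: 1 × 319 = 319
  C-H: 5 × 421 = 2105
  Σ(formed) = 2757 kJ
ΔH = Σ(broken) − Σ(formed) = 2769 − 2757 = +12 kJ

ΔH ≈ +12 kJ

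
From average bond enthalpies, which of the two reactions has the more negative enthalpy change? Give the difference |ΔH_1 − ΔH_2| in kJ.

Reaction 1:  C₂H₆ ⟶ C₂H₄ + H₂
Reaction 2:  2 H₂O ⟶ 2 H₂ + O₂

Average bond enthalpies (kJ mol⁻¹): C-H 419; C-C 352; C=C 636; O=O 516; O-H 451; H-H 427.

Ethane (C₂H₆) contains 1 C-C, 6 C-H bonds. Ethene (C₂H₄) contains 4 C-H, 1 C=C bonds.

Reaction 1:
  Bonds broken (reactants):
    C-C: 1 × 352 = 352
    C-H: 6 × 419 = 2514
    Σ(broken) = 2866 kJ
  Bonds formed (products):
    C-H: 4 × 419 = 1676
    C=C: 1 × 636 = 636
    H-H: 1 × 427 = 427
    Σ(formed) = 2739 kJ
  ΔH_1 = 2866 − 2739 = +127 kJ
Reaction 2:
  Bonds broken (reactants):
    O-H: 4 × 451 = 1804
    Σ(broken) = 1804 kJ
  Bonds formed (products):
    H-H: 2 × 427 = 854
    O=O: 1 × 516 = 516
    Σ(formed) = 1370 kJ
  ΔH_2 = 1804 − 1370 = +434 kJ
ΔH_1 − ΔH_2 = −307 kJ, so reaction 1 has the more negative ΔH; |ΔH_1 − ΔH_2| = 307 kJ.

Reaction 1, by 307 kJ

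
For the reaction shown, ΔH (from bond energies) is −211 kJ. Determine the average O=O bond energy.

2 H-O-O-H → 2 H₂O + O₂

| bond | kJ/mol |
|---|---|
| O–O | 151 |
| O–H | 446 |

D(O=O) ≈ 513 kJ/mol

Let D be the O=O bond energy.
Σ(broken) = 4×446 + 2×151 = 2086
Σ(formed) = 4×446 + 1×D = 1784 + D
ΔH = Σ(broken) − Σ(formed) = (2086) − (1784 + D) = +302 − D
Setting this equal to −211 kJ gives D = 513 kJ/mol.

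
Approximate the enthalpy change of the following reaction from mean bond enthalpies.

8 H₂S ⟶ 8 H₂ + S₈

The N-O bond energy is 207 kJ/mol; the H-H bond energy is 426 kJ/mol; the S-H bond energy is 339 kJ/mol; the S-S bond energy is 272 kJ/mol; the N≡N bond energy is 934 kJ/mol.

Bonds broken (reactants):
  S-H: 16 × 339 = 5424
  Σ(broken) = 5424 kJ
Bonds formed (products):
  H-H: 8 × 426 = 3408
  S-S: 8 × 272 = 2176
  Σ(formed) = 5584 kJ
ΔH = Σ(broken) − Σ(formed) = 5424 − 5584 = −160 kJ

ΔH ≈ −160 kJ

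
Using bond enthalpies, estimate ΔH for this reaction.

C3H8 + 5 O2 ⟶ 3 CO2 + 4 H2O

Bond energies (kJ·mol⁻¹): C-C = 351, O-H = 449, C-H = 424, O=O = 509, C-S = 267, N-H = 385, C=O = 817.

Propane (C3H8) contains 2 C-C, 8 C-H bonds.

ΔH ≈ −1855 kJ

Bonds broken (reactants):
  C-C: 2 × 351 = 702
  C-H: 8 × 424 = 3392
  O=O: 5 × 509 = 2545
  Σ(broken) = 6639 kJ
Bonds formed (products):
  C=O: 6 × 817 = 4902
  O-H: 8 × 449 = 3592
  Σ(formed) = 8494 kJ
ΔH = Σ(broken) − Σ(formed) = 6639 − 8494 = −1855 kJ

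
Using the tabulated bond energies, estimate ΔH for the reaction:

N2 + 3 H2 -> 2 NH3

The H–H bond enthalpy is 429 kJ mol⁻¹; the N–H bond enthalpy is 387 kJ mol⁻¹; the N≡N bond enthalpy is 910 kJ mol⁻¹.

Bonds broken (reactants):
  H–H: 3 × 429 = 1287
  N≡N: 1 × 910 = 910
  Σ(broken) = 2197 kJ
Bonds formed (products):
  N–H: 6 × 387 = 2322
  Σ(formed) = 2322 kJ
ΔH = Σ(broken) − Σ(formed) = 2197 − 2322 = −125 kJ

ΔH ≈ −125 kJ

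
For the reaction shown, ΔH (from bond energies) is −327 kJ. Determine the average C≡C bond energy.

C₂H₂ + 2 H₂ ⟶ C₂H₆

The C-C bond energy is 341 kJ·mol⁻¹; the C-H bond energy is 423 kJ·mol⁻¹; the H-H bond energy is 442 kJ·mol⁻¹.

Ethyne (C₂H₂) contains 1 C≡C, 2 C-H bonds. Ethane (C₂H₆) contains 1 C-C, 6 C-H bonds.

Let D be the C≡C bond energy.
Σ(broken) = 1×D + 2×423 + 2×442 = 1730 + D
Σ(formed) = 1×341 + 6×423 = 2879
ΔH = Σ(broken) − Σ(formed) = (1730 + D) − (2879) = −1149 + D
Setting this equal to −327 kJ gives D = 822 kJ/mol.

D(C≡C) ≈ 822 kJ/mol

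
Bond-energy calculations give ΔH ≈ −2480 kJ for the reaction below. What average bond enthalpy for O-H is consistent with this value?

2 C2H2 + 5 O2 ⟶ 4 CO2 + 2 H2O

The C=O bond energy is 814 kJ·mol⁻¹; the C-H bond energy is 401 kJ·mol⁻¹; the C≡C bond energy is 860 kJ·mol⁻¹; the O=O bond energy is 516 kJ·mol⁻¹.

Let D be the O-H bond energy.
Σ(broken) = 2×860 + 4×401 + 5×516 = 5904
Σ(formed) = 8×814 + 4×D = 6512 + 4D
ΔH = Σ(broken) − Σ(formed) = (5904) − (6512 + 4D) = −608 − 4D
Setting this equal to −2480 kJ gives 4D = 1872, so D = 468 kJ/mol.

D(O-H) ≈ 468 kJ/mol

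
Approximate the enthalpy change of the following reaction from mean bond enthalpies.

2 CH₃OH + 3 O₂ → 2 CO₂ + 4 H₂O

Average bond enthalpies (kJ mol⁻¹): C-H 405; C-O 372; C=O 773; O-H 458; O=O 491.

Bonds broken (reactants):
  C-H: 6 × 405 = 2430
  C-O: 2 × 372 = 744
  O-H: 2 × 458 = 916
  O=O: 3 × 491 = 1473
  Σ(broken) = 5563 kJ
Bonds formed (products):
  C=O: 4 × 773 = 3092
  O-H: 8 × 458 = 3664
  Σ(formed) = 6756 kJ
ΔH = Σ(broken) − Σ(formed) = 5563 − 6756 = −1193 kJ

ΔH ≈ −1193 kJ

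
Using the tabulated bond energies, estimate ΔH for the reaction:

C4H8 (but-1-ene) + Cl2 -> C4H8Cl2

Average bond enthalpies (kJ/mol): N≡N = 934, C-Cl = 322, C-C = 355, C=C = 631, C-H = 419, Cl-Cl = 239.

ΔH ≈ −129 kJ

Bonds broken (reactants):
  C-C: 2 × 355 = 710
  C-H: 8 × 419 = 3352
  C=C: 1 × 631 = 631
  Cl-Cl: 1 × 239 = 239
  Σ(broken) = 4932 kJ
Bonds formed (products):
  C-C: 3 × 355 = 1065
  C-Cl: 2 × 322 = 644
  C-H: 8 × 419 = 3352
  Σ(formed) = 5061 kJ
ΔH = Σ(broken) − Σ(formed) = 4932 − 5061 = −129 kJ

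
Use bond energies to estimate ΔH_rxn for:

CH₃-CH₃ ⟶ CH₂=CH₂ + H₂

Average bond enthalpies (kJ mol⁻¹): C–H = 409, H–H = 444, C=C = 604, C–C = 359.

Bonds broken (reactants):
  C–C: 1 × 359 = 359
  C–H: 6 × 409 = 2454
  Σ(broken) = 2813 kJ
Bonds formed (products):
  C–H: 4 × 409 = 1636
  C=C: 1 × 604 = 604
  H–H: 1 × 444 = 444
  Σ(formed) = 2684 kJ
ΔH = Σ(broken) − Σ(formed) = 2813 − 2684 = +129 kJ

ΔH ≈ +129 kJ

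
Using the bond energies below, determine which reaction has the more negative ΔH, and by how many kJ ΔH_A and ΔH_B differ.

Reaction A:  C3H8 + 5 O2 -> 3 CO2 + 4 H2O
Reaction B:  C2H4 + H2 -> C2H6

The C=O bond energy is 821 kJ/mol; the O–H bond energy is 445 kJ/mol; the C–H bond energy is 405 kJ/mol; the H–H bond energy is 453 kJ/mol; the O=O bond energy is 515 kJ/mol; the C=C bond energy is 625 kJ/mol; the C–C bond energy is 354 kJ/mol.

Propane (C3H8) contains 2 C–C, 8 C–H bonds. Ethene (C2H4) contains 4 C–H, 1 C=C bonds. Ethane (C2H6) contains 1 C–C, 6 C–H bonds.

Reaction A:
  Bonds broken (reactants):
    C–C: 2 × 354 = 708
    C–H: 8 × 405 = 3240
    O=O: 5 × 515 = 2575
    Σ(broken) = 6523 kJ
  Bonds formed (products):
    C=O: 6 × 821 = 4926
    O–H: 8 × 445 = 3560
    Σ(formed) = 8486 kJ
  ΔH_A = 6523 − 8486 = −1963 kJ
Reaction B:
  Bonds broken (reactants):
    C–H: 4 × 405 = 1620
    C=C: 1 × 625 = 625
    H–H: 1 × 453 = 453
    Σ(broken) = 2698 kJ
  Bonds formed (products):
    C–C: 1 × 354 = 354
    C–H: 6 × 405 = 2430
    Σ(formed) = 2784 kJ
  ΔH_B = 2698 − 2784 = −86 kJ
ΔH_A − ΔH_B = −1877 kJ, so reaction A has the more negative ΔH; |ΔH_A − ΔH_B| = 1877 kJ.

Reaction A, by 1877 kJ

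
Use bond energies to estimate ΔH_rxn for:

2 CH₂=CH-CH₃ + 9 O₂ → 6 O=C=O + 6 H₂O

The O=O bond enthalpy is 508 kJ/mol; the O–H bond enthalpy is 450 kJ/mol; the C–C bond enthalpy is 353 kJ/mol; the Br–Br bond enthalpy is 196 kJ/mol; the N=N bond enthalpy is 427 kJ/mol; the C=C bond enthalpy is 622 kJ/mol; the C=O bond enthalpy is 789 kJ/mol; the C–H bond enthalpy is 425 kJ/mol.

Bonds broken (reactants):
  C–C: 2 × 353 = 706
  C–H: 12 × 425 = 5100
  C=C: 2 × 622 = 1244
  O=O: 9 × 508 = 4572
  Σ(broken) = 11622 kJ
Bonds formed (products):
  C=O: 12 × 789 = 9468
  O–H: 12 × 450 = 5400
  Σ(formed) = 14868 kJ
ΔH = Σ(broken) − Σ(formed) = 11622 − 14868 = −3246 kJ

ΔH ≈ −3246 kJ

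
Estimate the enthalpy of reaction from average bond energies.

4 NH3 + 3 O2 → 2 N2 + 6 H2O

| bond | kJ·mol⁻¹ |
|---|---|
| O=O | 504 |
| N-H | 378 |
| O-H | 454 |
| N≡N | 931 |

ΔH ≈ −1262 kJ

Bonds broken (reactants):
  N-H: 12 × 378 = 4536
  O=O: 3 × 504 = 1512
  Σ(broken) = 6048 kJ
Bonds formed (products):
  N≡N: 2 × 931 = 1862
  O-H: 12 × 454 = 5448
  Σ(formed) = 7310 kJ
ΔH = Σ(broken) − Σ(formed) = 6048 − 7310 = −1262 kJ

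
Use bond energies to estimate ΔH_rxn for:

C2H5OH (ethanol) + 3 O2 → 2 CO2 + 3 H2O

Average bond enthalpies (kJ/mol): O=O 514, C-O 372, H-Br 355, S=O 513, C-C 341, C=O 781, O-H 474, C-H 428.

ΔH ≈ −1099 kJ

Bonds broken (reactants):
  C-C: 1 × 341 = 341
  C-H: 5 × 428 = 2140
  C-O: 1 × 372 = 372
  O-H: 1 × 474 = 474
  O=O: 3 × 514 = 1542
  Σ(broken) = 4869 kJ
Bonds formed (products):
  C=O: 4 × 781 = 3124
  O-H: 6 × 474 = 2844
  Σ(formed) = 5968 kJ
ΔH = Σ(broken) − Σ(formed) = 4869 − 5968 = −1099 kJ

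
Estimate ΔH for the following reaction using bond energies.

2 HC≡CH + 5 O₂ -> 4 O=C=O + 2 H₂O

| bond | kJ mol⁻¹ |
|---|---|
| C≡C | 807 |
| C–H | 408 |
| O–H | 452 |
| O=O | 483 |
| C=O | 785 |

Bonds broken (reactants):
  C≡C: 2 × 807 = 1614
  C–H: 4 × 408 = 1632
  O=O: 5 × 483 = 2415
  Σ(broken) = 5661 kJ
Bonds formed (products):
  C=O: 8 × 785 = 6280
  O–H: 4 × 452 = 1808
  Σ(formed) = 8088 kJ
ΔH = Σ(broken) − Σ(formed) = 5661 − 8088 = −2427 kJ

ΔH ≈ −2427 kJ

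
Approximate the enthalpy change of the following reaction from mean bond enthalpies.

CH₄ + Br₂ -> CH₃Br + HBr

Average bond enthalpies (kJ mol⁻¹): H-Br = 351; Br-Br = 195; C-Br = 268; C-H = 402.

Bonds broken (reactants):
  Br-Br: 1 × 195 = 195
  C-H: 4 × 402 = 1608
  Σ(broken) = 1803 kJ
Bonds formed (products):
  C-Br: 1 × 268 = 268
  C-H: 3 × 402 = 1206
  H-Br: 1 × 351 = 351
  Σ(formed) = 1825 kJ
ΔH = Σ(broken) − Σ(formed) = 1803 − 1825 = −22 kJ

ΔH ≈ −22 kJ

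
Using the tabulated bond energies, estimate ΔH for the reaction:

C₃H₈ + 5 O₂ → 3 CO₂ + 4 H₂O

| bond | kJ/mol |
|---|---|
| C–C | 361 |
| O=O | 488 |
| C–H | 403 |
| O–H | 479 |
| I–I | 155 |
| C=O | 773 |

ΔH ≈ −2084 kJ

Bonds broken (reactants):
  C–C: 2 × 361 = 722
  C–H: 8 × 403 = 3224
  O=O: 5 × 488 = 2440
  Σ(broken) = 6386 kJ
Bonds formed (products):
  C=O: 6 × 773 = 4638
  O–H: 8 × 479 = 3832
  Σ(formed) = 8470 kJ
ΔH = Σ(broken) − Σ(formed) = 6386 − 8470 = −2084 kJ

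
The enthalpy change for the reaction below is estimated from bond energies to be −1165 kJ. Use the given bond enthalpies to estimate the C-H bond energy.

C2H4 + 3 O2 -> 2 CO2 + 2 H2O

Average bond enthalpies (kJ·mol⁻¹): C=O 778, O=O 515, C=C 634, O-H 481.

D(C-H) ≈ 423 kJ/mol

Let D be the C-H bond energy.
Σ(broken) = 4×D + 1×634 + 3×515 = 2179 + 4D
Σ(formed) = 4×778 + 4×481 = 5036
ΔH = Σ(broken) − Σ(formed) = (2179 + 4D) − (5036) = −2857 + 4D
Setting this equal to −1165 kJ gives 4D = 1692, so D = 423 kJ/mol.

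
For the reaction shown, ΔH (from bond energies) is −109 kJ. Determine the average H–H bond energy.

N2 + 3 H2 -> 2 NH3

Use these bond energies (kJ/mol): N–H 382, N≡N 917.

Let D be the H–H bond energy.
Σ(broken) = 3×D + 1×917 = 917 + 3D
Σ(formed) = 6×382 = 2292
ΔH = Σ(broken) − Σ(formed) = (917 + 3D) − (2292) = −1375 + 3D
Setting this equal to −109 kJ gives 3D = 1266, so D = 422 kJ/mol.

D(H–H) ≈ 422 kJ/mol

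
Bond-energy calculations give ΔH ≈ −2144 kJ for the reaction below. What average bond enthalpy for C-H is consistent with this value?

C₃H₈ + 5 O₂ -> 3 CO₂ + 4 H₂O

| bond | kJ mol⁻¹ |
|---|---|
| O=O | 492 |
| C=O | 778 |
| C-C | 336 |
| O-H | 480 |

D(C-H) ≈ 404 kJ/mol

Let D be the C-H bond energy.
Σ(broken) = 2×336 + 8×D + 5×492 = 3132 + 8D
Σ(formed) = 6×778 + 8×480 = 8508
ΔH = Σ(broken) − Σ(formed) = (3132 + 8D) − (8508) = −5376 + 8D
Setting this equal to −2144 kJ gives 8D = 3232, so D = 404 kJ/mol.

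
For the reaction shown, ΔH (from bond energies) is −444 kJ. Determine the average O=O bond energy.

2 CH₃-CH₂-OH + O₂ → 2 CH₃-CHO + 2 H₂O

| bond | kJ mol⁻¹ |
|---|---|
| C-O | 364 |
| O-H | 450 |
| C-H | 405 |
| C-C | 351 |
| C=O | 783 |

Let D be the O=O bond energy.
Σ(broken) = 2×351 + 10×405 + 2×364 + 2×450 + 1×D = 6380 + D
Σ(formed) = 2×351 + 8×405 + 2×783 + 4×450 = 7308
ΔH = Σ(broken) − Σ(formed) = (6380 + D) − (7308) = −928 + D
Setting this equal to −444 kJ gives D = 484 kJ/mol.

D(O=O) ≈ 484 kJ/mol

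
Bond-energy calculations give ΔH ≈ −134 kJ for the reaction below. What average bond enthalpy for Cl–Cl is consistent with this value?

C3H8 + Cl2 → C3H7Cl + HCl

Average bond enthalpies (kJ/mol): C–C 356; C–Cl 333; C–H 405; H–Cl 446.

Let D be the Cl–Cl bond energy.
Σ(broken) = 2×356 + 8×405 + 1×D = 3952 + D
Σ(formed) = 2×356 + 1×333 + 7×405 + 1×446 = 4326
ΔH = Σ(broken) − Σ(formed) = (3952 + D) − (4326) = −374 + D
Setting this equal to −134 kJ gives D = 240 kJ/mol.

D(Cl–Cl) ≈ 240 kJ/mol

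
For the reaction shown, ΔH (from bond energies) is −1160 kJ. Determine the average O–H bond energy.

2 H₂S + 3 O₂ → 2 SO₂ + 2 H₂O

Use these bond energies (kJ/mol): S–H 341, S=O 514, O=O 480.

Let D be the O–H bond energy.
Σ(broken) = 3×480 + 4×341 = 2804
Σ(formed) = 4×D + 4×514 = 2056 + 4D
ΔH = Σ(broken) − Σ(formed) = (2804) − (2056 + 4D) = +748 − 4D
Setting this equal to −1160 kJ gives 4D = 1908, so D = 477 kJ/mol.

D(O–H) ≈ 477 kJ/mol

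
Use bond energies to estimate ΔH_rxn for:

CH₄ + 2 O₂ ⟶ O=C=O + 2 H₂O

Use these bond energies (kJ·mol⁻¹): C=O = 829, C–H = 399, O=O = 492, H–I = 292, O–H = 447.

Bonds broken (reactants):
  C–H: 4 × 399 = 1596
  O=O: 2 × 492 = 984
  Σ(broken) = 2580 kJ
Bonds formed (products):
  C=O: 2 × 829 = 1658
  O–H: 4 × 447 = 1788
  Σ(formed) = 3446 kJ
ΔH = Σ(broken) − Σ(formed) = 2580 − 3446 = −866 kJ

ΔH ≈ −866 kJ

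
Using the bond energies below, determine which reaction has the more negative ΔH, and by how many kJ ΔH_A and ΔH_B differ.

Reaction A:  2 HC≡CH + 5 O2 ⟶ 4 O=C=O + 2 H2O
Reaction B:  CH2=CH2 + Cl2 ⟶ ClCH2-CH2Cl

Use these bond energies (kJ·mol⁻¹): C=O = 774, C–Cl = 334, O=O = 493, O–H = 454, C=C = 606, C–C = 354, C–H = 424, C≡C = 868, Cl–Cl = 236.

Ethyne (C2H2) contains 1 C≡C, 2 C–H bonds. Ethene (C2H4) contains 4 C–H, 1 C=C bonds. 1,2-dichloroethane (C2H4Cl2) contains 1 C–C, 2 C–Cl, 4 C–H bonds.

Reaction A, by 1931 kJ

Reaction A:
  Bonds broken (reactants):
    C≡C: 2 × 868 = 1736
    C–H: 4 × 424 = 1696
    O=O: 5 × 493 = 2465
    Σ(broken) = 5897 kJ
  Bonds formed (products):
    C=O: 8 × 774 = 6192
    O–H: 4 × 454 = 1816
    Σ(formed) = 8008 kJ
  ΔH_A = 5897 − 8008 = −2111 kJ
Reaction B:
  Bonds broken (reactants):
    C–H: 4 × 424 = 1696
    C=C: 1 × 606 = 606
    Cl–Cl: 1 × 236 = 236
    Σ(broken) = 2538 kJ
  Bonds formed (products):
    C–C: 1 × 354 = 354
    C–Cl: 2 × 334 = 668
    C–H: 4 × 424 = 1696
    Σ(formed) = 2718 kJ
  ΔH_B = 2538 − 2718 = −180 kJ
ΔH_A − ΔH_B = −1931 kJ, so reaction A has the more negative ΔH; |ΔH_A − ΔH_B| = 1931 kJ.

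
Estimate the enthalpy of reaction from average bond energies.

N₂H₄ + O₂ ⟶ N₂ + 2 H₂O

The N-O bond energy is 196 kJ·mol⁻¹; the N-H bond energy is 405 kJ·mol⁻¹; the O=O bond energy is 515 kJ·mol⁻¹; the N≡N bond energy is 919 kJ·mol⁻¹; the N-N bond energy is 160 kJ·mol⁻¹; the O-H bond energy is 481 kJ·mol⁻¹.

Bonds broken (reactants):
  N-H: 4 × 405 = 1620
  N-N: 1 × 160 = 160
  O=O: 1 × 515 = 515
  Σ(broken) = 2295 kJ
Bonds formed (products):
  N≡N: 1 × 919 = 919
  O-H: 4 × 481 = 1924
  Σ(formed) = 2843 kJ
ΔH = Σ(broken) − Σ(formed) = 2295 − 2843 = −548 kJ

ΔH ≈ −548 kJ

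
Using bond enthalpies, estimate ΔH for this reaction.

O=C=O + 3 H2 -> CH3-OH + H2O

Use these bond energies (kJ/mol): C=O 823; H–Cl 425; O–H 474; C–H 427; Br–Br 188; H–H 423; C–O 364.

ΔH ≈ −152 kJ

Bonds broken (reactants):
  C=O: 2 × 823 = 1646
  H–H: 3 × 423 = 1269
  Σ(broken) = 2915 kJ
Bonds formed (products):
  C–H: 3 × 427 = 1281
  C–O: 1 × 364 = 364
  O–H: 3 × 474 = 1422
  Σ(formed) = 3067 kJ
ΔH = Σ(broken) − Σ(formed) = 2915 − 3067 = −152 kJ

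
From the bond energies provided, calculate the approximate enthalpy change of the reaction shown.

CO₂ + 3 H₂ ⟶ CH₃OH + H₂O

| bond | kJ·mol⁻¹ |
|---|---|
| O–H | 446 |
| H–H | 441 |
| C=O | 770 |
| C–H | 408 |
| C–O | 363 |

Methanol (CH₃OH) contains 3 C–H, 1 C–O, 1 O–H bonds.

ΔH ≈ −62 kJ

Bonds broken (reactants):
  C=O: 2 × 770 = 1540
  H–H: 3 × 441 = 1323
  Σ(broken) = 2863 kJ
Bonds formed (products):
  C–H: 3 × 408 = 1224
  C–O: 1 × 363 = 363
  O–H: 3 × 446 = 1338
  Σ(formed) = 2925 kJ
ΔH = Σ(broken) − Σ(formed) = 2863 − 2925 = −62 kJ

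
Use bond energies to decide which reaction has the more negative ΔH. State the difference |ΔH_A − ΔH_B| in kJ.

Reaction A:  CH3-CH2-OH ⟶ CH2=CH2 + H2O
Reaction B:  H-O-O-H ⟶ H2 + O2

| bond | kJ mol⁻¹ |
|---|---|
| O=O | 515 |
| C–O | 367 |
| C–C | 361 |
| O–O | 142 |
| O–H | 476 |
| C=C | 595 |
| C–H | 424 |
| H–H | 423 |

Reaction A, by 75 kJ

Reaction A:
  Bonds broken (reactants):
    C–C: 1 × 361 = 361
    C–H: 5 × 424 = 2120
    C–O: 1 × 367 = 367
    O–H: 1 × 476 = 476
    Σ(broken) = 3324 kJ
  Bonds formed (products):
    C–H: 4 × 424 = 1696
    C=C: 1 × 595 = 595
    O–H: 2 × 476 = 952
    Σ(formed) = 3243 kJ
  ΔH_A = 3324 − 3243 = +81 kJ
Reaction B:
  Bonds broken (reactants):
    O–H: 2 × 476 = 952
    O–O: 1 × 142 = 142
    Σ(broken) = 1094 kJ
  Bonds formed (products):
    H–H: 1 × 423 = 423
    O=O: 1 × 515 = 515
    Σ(formed) = 938 kJ
  ΔH_B = 1094 − 938 = +156 kJ
ΔH_A − ΔH_B = −75 kJ, so reaction A has the more negative ΔH; |ΔH_A − ΔH_B| = 75 kJ.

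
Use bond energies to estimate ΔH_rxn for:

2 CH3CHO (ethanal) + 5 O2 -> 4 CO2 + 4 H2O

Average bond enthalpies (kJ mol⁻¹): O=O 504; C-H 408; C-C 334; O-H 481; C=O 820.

Bonds broken (reactants):
  C-C: 2 × 334 = 668
  C-H: 8 × 408 = 3264
  C=O: 2 × 820 = 1640
  O=O: 5 × 504 = 2520
  Σ(broken) = 8092 kJ
Bonds formed (products):
  C=O: 8 × 820 = 6560
  O-H: 8 × 481 = 3848
  Σ(formed) = 10408 kJ
ΔH = Σ(broken) − Σ(formed) = 8092 − 10408 = −2316 kJ

ΔH ≈ −2316 kJ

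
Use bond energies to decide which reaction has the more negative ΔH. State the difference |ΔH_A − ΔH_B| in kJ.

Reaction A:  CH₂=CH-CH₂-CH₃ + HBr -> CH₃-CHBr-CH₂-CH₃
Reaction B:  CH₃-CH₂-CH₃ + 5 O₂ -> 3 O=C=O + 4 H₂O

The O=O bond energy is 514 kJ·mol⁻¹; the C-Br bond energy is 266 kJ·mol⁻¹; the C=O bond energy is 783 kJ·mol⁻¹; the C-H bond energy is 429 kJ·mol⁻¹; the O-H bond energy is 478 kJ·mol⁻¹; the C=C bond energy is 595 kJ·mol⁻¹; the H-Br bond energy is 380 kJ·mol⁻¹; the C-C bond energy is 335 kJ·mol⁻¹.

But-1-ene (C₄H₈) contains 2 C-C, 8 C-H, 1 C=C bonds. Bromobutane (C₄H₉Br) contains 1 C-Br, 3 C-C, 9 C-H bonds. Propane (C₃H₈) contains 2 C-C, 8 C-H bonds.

Reaction A:
  Bonds broken (reactants):
    C-C: 2 × 335 = 670
    C-H: 8 × 429 = 3432
    C=C: 1 × 595 = 595
    H-Br: 1 × 380 = 380
    Σ(broken) = 5077 kJ
  Bonds formed (products):
    C-Br: 1 × 266 = 266
    C-C: 3 × 335 = 1005
    C-H: 9 × 429 = 3861
    Σ(formed) = 5132 kJ
  ΔH_A = 5077 − 5132 = −55 kJ
Reaction B:
  Bonds broken (reactants):
    C-C: 2 × 335 = 670
    C-H: 8 × 429 = 3432
    O=O: 5 × 514 = 2570
    Σ(broken) = 6672 kJ
  Bonds formed (products):
    C=O: 6 × 783 = 4698
    O-H: 8 × 478 = 3824
    Σ(formed) = 8522 kJ
  ΔH_B = 6672 − 8522 = −1850 kJ
ΔH_A − ΔH_B = +1795 kJ, so reaction B has the more negative ΔH; |ΔH_A − ΔH_B| = 1795 kJ.

Reaction B, by 1795 kJ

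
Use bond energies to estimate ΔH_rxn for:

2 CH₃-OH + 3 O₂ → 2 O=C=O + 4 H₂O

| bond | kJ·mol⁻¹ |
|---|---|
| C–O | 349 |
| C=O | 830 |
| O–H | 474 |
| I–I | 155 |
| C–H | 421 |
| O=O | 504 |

Bonds broken (reactants):
  C–H: 6 × 421 = 2526
  C–O: 2 × 349 = 698
  O–H: 2 × 474 = 948
  O=O: 3 × 504 = 1512
  Σ(broken) = 5684 kJ
Bonds formed (products):
  C=O: 4 × 830 = 3320
  O–H: 8 × 474 = 3792
  Σ(formed) = 7112 kJ
ΔH = Σ(broken) − Σ(formed) = 5684 − 7112 = −1428 kJ

ΔH ≈ −1428 kJ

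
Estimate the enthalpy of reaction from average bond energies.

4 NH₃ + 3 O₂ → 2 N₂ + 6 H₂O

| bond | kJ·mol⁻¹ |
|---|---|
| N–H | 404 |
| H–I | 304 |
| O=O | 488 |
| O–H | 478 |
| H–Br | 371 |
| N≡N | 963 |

Bonds broken (reactants):
  N–H: 12 × 404 = 4848
  O=O: 3 × 488 = 1464
  Σ(broken) = 6312 kJ
Bonds formed (products):
  N≡N: 2 × 963 = 1926
  O–H: 12 × 478 = 5736
  Σ(formed) = 7662 kJ
ΔH = Σ(broken) − Σ(formed) = 6312 − 7662 = −1350 kJ

ΔH ≈ −1350 kJ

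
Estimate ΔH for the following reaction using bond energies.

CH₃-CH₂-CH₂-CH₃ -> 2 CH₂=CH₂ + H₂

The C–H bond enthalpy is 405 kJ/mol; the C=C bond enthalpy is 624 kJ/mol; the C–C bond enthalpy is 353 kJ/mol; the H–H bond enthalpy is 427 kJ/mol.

Bonds broken (reactants):
  C–C: 3 × 353 = 1059
  C–H: 10 × 405 = 4050
  Σ(broken) = 5109 kJ
Bonds formed (products):
  C–H: 8 × 405 = 3240
  C=C: 2 × 624 = 1248
  H–H: 1 × 427 = 427
  Σ(formed) = 4915 kJ
ΔH = Σ(broken) − Σ(formed) = 5109 − 4915 = +194 kJ

ΔH ≈ +194 kJ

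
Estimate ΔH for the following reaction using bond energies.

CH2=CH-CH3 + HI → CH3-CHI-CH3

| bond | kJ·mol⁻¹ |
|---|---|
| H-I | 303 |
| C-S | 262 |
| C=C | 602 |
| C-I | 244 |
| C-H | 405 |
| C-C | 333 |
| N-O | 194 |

ΔH ≈ −77 kJ

Bonds broken (reactants):
  C-C: 1 × 333 = 333
  C-H: 6 × 405 = 2430
  C=C: 1 × 602 = 602
  H-I: 1 × 303 = 303
  Σ(broken) = 3668 kJ
Bonds formed (products):
  C-C: 2 × 333 = 666
  C-H: 7 × 405 = 2835
  C-I: 1 × 244 = 244
  Σ(formed) = 3745 kJ
ΔH = Σ(broken) − Σ(formed) = 3668 − 3745 = −77 kJ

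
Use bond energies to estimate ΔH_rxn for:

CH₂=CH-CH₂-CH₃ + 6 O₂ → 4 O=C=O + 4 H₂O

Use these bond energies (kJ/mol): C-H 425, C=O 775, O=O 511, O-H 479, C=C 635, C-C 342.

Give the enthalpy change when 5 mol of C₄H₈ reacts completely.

ΔH = −11235 kJ

Bonds broken (reactants):
  C-C: 2 × 342 = 684
  C-H: 8 × 425 = 3400
  C=C: 1 × 635 = 635
  O=O: 6 × 511 = 3066
  Σ(broken) = 7785 kJ
Bonds formed (products):
  C=O: 8 × 775 = 6200
  O-H: 8 × 479 = 3832
  Σ(formed) = 10032 kJ
ΔH = Σ(broken) − Σ(formed) = 7785 − 10032 = −2247 kJ
For 5× the reaction as written: 5 × (−2247) = −11235 kJ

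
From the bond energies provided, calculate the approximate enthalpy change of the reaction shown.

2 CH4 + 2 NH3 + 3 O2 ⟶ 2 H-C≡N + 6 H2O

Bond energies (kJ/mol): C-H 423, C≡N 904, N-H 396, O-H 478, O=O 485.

Bonds broken (reactants):
  C-H: 8 × 423 = 3384
  N-H: 6 × 396 = 2376
  O=O: 3 × 485 = 1455
  Σ(broken) = 7215 kJ
Bonds formed (products):
  C≡N: 2 × 904 = 1808
  C-H: 2 × 423 = 846
  O-H: 12 × 478 = 5736
  Σ(formed) = 8390 kJ
ΔH = Σ(broken) − Σ(formed) = 7215 − 8390 = −1175 kJ

ΔH ≈ −1175 kJ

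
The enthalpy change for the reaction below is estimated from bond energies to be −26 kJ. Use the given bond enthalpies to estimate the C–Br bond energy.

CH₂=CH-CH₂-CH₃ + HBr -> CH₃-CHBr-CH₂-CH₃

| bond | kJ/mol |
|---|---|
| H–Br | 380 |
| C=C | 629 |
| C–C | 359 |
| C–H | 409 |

D(C–Br) ≈ 267 kJ/mol

Let D be the C–Br bond energy.
Σ(broken) = 2×359 + 8×409 + 1×629 + 1×380 = 4999
Σ(formed) = 1×D + 3×359 + 9×409 = 4758 + D
ΔH = Σ(broken) − Σ(formed) = (4999) − (4758 + D) = +241 − D
Setting this equal to −26 kJ gives D = 267 kJ/mol.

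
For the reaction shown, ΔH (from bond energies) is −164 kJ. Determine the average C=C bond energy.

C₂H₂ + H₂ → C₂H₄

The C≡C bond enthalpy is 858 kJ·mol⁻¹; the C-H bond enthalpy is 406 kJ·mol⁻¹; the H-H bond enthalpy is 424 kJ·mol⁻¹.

D(C=C) ≈ 634 kJ/mol

Let D be the C=C bond energy.
Σ(broken) = 1×858 + 2×406 + 1×424 = 2094
Σ(formed) = 4×406 + 1×D = 1624 + D
ΔH = Σ(broken) − Σ(formed) = (2094) − (1624 + D) = +470 − D
Setting this equal to −164 kJ gives D = 634 kJ/mol.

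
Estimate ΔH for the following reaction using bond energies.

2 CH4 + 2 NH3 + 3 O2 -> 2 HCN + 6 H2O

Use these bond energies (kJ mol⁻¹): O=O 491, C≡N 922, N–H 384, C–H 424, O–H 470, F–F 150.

Bonds broken (reactants):
  C–H: 8 × 424 = 3392
  N–H: 6 × 384 = 2304
  O=O: 3 × 491 = 1473
  Σ(broken) = 7169 kJ
Bonds formed (products):
  C≡N: 2 × 922 = 1844
  C–H: 2 × 424 = 848
  O–H: 12 × 470 = 5640
  Σ(formed) = 8332 kJ
ΔH = Σ(broken) − Σ(formed) = 7169 − 8332 = −1163 kJ

ΔH ≈ −1163 kJ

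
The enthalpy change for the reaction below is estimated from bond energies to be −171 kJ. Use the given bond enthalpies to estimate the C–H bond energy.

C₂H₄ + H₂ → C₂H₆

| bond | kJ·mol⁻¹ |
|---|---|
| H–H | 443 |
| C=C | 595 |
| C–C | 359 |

D(C–H) ≈ 425 kJ/mol

Let D be the C–H bond energy.
Σ(broken) = 4×D + 1×595 + 1×443 = 1038 + 4D
Σ(formed) = 1×359 + 6×D = 359 + 6D
ΔH = Σ(broken) − Σ(formed) = (1038 + 4D) − (359 + 6D) = +679 − 2D
Setting this equal to −171 kJ gives 2D = 850, so D = 425 kJ/mol.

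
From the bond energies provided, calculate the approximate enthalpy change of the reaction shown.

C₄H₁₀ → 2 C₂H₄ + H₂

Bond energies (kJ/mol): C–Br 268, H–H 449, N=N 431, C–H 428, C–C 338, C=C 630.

ΔH ≈ +161 kJ

Bonds broken (reactants):
  C–C: 3 × 338 = 1014
  C–H: 10 × 428 = 4280
  Σ(broken) = 5294 kJ
Bonds formed (products):
  C–H: 8 × 428 = 3424
  C=C: 2 × 630 = 1260
  H–H: 1 × 449 = 449
  Σ(formed) = 5133 kJ
ΔH = Σ(broken) − Σ(formed) = 5294 − 5133 = +161 kJ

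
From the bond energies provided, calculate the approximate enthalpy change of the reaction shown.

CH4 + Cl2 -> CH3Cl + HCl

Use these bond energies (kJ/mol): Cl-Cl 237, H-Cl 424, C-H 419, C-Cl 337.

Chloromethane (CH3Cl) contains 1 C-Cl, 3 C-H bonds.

ΔH ≈ −105 kJ

Bonds broken (reactants):
  C-H: 4 × 419 = 1676
  Cl-Cl: 1 × 237 = 237
  Σ(broken) = 1913 kJ
Bonds formed (products):
  C-Cl: 1 × 337 = 337
  C-H: 3 × 419 = 1257
  H-Cl: 1 × 424 = 424
  Σ(formed) = 2018 kJ
ΔH = Σ(broken) − Σ(formed) = 1913 − 2018 = −105 kJ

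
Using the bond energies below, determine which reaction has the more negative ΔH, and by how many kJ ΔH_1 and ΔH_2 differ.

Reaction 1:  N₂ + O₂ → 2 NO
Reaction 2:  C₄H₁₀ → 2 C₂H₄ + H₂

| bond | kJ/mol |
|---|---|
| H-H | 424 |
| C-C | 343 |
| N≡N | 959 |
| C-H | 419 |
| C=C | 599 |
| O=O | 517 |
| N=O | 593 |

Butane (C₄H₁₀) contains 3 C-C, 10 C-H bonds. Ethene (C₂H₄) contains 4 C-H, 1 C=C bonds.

Reaction 2, by 45 kJ

Reaction 1:
  Bonds broken (reactants):
    N≡N: 1 × 959 = 959
    O=O: 1 × 517 = 517
    Σ(broken) = 1476 kJ
  Bonds formed (products):
    N=O: 2 × 593 = 1186
    Σ(formed) = 1186 kJ
  ΔH_1 = 1476 − 1186 = +290 kJ
Reaction 2:
  Bonds broken (reactants):
    C-C: 3 × 343 = 1029
    C-H: 10 × 419 = 4190
    Σ(broken) = 5219 kJ
  Bonds formed (products):
    C-H: 8 × 419 = 3352
    C=C: 2 × 599 = 1198
    H-H: 1 × 424 = 424
    Σ(formed) = 4974 kJ
  ΔH_2 = 5219 − 4974 = +245 kJ
ΔH_1 − ΔH_2 = +45 kJ, so reaction 2 has the more negative ΔH; |ΔH_1 − ΔH_2| = 45 kJ.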